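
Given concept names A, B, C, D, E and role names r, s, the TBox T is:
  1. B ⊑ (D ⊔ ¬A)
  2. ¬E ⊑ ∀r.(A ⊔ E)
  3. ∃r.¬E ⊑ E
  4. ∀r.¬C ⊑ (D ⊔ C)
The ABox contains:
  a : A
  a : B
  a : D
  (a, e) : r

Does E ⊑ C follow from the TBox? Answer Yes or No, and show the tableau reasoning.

1. E ⊑ C  ⇔  (E ⊓ ¬C) unsat w.r.t. T
   open: L(x₀) ⊇ {E, ¬B, ¬C, ∃r.C} (+ ∃-successors)
2. Hence E ⊑ C: not entailed.

No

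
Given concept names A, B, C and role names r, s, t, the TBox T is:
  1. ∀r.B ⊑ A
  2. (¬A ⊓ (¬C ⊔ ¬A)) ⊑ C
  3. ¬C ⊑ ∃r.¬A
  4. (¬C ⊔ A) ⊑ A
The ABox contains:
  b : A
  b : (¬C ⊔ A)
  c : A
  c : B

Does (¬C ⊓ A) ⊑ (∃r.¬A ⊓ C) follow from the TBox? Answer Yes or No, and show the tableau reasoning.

No

1. (¬C ⊓ A) ⊑ (∃r.¬A ⊓ C)  ⇔  ((¬C ⊓ A) ⊓ (∀r.A ⊔ ¬C)) unsat w.r.t. T
   apply at x₀: ¬C⊑∃r.¬A
   open: L(x₀) ⊇ {A, ¬C, ∃r.¬A} (+ ∃-successors)
2. Hence (¬C ⊓ A) ⊑ (∃r.¬A ⊓ C): not entailed.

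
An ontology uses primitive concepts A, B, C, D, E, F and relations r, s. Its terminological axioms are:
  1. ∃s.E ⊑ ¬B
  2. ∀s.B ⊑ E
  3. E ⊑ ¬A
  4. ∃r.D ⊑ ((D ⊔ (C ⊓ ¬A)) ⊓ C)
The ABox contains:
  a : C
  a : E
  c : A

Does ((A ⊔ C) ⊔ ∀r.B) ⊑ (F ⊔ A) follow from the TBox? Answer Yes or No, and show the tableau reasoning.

1. ((A ⊔ C) ⊔ ∀r.B) ⊑ (F ⊔ A)  ⇔  (((A ⊔ C) ⊔ ∀r.B) ⊓ (¬F ⊓ ¬A)) unsat w.r.t. T
   open: L(x₀) ⊇ {C, ¬A, ¬F, ∀r.¬D, ∀s.¬E, …} (+ ∃-successors)
2. Hence ((A ⊔ C) ⊔ ∀r.B) ⊑ (F ⊔ A): not entailed.

No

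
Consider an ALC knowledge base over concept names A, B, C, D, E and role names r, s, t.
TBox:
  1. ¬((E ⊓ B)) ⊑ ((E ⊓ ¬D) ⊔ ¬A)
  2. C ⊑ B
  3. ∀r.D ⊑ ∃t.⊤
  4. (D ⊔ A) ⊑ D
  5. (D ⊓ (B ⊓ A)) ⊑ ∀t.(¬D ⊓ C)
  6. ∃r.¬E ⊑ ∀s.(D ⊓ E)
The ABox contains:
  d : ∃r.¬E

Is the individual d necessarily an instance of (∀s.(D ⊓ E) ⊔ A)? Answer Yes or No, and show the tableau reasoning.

1. d : (∀s.(D ⊓ E) ⊔ A)?  L(d) = {∃r.¬E} ∪ {(∃s.(¬D ⊔ ¬E) ⊓ ¬A)}
   clash {E, ¬E} at an ∃-successor — d ∈ (∀s.(D ⊓ E) ⊔ A)
2. Hence d : (∀s.(D ⊓ E) ⊔ A): entailed.

Yes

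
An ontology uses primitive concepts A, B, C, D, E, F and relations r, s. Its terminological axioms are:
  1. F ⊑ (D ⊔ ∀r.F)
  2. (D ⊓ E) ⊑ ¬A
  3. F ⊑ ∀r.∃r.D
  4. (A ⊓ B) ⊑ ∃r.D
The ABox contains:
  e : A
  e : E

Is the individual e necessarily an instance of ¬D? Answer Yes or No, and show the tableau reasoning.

1. e : ¬D?  L(e) = {A, E} ∪ {D}
   clash {A, ¬A} at e — e ∈ ¬D
2. Hence e : ¬D: entailed.

Yes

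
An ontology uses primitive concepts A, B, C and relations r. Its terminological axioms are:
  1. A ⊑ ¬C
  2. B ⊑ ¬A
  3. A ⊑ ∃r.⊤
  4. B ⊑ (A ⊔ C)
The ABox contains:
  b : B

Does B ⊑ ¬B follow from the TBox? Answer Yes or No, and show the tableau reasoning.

1. B ⊑ ¬B  ⇔  (B ⊓ B) unsat w.r.t. T
   apply at x₀: B⊑¬A; B⊑(A ⊔ C)
   open: L(x₀) ⊇ {B, C, ¬A}
2. Hence B ⊑ ¬B: not entailed.

No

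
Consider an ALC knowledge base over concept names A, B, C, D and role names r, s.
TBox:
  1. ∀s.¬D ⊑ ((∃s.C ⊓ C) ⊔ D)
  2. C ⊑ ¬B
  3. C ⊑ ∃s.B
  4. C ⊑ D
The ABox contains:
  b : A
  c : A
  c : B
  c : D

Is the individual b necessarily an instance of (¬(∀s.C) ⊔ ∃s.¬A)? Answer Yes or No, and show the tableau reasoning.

No

1. b : (¬(∀s.C) ⊔ ∃s.¬A)?  L(b) = {A} ∪ {(∀s.C ⊓ ∀s.A)}
   open: L(b) ⊇ {A, ¬C, ∀s.A, ∀s.C, ∃s.D} (+ ∃-successors) — b ∉ (¬(∀s.C) ⊔ ∃s.¬A) possible
2. Hence b : (¬(∀s.C) ⊔ ∃s.¬A): not entailed.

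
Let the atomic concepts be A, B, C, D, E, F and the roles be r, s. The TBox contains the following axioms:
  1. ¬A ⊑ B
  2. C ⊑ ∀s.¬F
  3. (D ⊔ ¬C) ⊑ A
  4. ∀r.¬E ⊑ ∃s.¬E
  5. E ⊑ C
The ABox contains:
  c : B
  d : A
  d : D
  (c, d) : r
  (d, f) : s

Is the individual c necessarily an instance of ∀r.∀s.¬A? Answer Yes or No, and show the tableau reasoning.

No

1. c : ∀r.∀s.¬A?  L(c) = {B} ∪ {∃r.∃s.A}
   open: L(c) ⊇ {B, C, ¬D, ¬E, ∀s.¬F, …} (+ ∃-successors) — c ∉ ∀r.∀s.¬A possible
2. Hence c : ∀r.∀s.¬A: not entailed.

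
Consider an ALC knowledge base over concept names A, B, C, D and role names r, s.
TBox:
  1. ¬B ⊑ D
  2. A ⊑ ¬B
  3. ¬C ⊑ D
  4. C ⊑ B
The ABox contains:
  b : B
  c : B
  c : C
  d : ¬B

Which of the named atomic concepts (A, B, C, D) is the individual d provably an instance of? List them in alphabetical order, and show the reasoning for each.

{D}

1. d : A?  L(d) = {¬B} ∪ {¬A}
   apply at d: ¬B⊑D
   open: L(d) ⊇ {D, ¬A, ¬B, ¬C} — d ∉ A possible
2. d : B?  L(d) = {¬B} ∪ {¬B}
   apply at d: ¬B⊑D
   open: L(d) ⊇ {D, ¬B, ¬C} — d ∉ B possible
3. d : C?  L(d) = {¬B} ∪ {¬C}
   apply at d: ¬B⊑D; ¬C⊑D
   open: L(d) ⊇ {D, ¬B, ¬C} — d ∉ C possible
4. d : D?  L(d) = {¬B} ∪ {¬D}
   clash {D, ¬D} at d — d ∈ D
5. Entailed for d: {D}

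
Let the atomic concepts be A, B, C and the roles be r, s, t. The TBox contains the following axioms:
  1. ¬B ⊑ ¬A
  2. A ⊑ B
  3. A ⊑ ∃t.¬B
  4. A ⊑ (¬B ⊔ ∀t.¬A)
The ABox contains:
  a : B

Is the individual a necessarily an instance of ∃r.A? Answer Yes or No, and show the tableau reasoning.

1. a : ∃r.A?  L(a) = {B} ∪ {∀r.¬A}
   open: L(a) ⊇ {B, ¬A, ∀r.¬A} — a ∉ ∃r.A possible
2. Hence a : ∃r.A: not entailed.

No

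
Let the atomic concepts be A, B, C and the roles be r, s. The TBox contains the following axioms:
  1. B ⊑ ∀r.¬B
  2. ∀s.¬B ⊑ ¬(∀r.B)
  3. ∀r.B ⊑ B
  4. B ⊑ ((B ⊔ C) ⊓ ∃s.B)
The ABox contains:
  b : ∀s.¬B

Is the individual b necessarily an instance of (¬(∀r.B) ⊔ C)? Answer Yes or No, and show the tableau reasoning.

1. b : (¬(∀r.B) ⊔ C)?  L(b) = {∀s.¬B} ∪ {(∀r.B ⊓ ¬C)}
   clash {C, ¬C} at b — b ∈ (¬(∀r.B) ⊔ C)
2. Hence b : (¬(∀r.B) ⊔ C): entailed.

Yes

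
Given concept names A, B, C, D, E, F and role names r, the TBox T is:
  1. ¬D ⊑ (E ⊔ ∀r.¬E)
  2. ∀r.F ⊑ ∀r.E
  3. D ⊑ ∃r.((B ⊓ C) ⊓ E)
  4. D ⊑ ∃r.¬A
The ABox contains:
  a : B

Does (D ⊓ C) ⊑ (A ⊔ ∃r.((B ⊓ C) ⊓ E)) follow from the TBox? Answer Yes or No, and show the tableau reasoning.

1. (D ⊓ C) ⊑ (A ⊔ ∃r.((B ⊓ C) ⊓ E))  ⇔  ((D ⊓ C) ⊓ (¬A ⊓ ∀r.((¬B ⊔ ¬C) ⊔ ¬E))) unsat w.r.t. T
   all branches close; clash {E, ¬E} at an ∃-successor
2. Hence (D ⊓ C) ⊑ (A ⊔ ∃r.((B ⊓ C) ⊓ E)): entailed.

Yes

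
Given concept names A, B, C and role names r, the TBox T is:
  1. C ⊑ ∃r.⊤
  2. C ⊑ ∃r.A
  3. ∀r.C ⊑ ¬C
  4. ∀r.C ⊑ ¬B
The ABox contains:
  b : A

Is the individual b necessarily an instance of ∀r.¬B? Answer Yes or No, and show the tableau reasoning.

1. b : ∀r.¬B?  L(b) = {A} ∪ {∃r.B}
   open: L(b) ⊇ {A, ¬C, ∃r.B, ∃r.¬C} (+ ∃-successors) — b ∉ ∀r.¬B possible
2. Hence b : ∀r.¬B: not entailed.

No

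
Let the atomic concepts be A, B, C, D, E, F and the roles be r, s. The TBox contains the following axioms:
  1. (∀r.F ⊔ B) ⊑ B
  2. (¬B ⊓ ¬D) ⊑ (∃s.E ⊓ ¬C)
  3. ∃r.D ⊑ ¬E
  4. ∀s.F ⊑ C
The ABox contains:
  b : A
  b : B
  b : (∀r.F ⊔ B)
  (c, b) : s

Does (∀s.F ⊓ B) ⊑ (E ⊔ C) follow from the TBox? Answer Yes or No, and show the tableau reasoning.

Yes

1. (∀s.F ⊓ B) ⊑ (E ⊔ C)  ⇔  ((∀s.F ⊓ B) ⊓ (¬E ⊓ ¬C)) unsat w.r.t. T
   all branches close; clash {C, ¬C} at x₀
2. Hence (∀s.F ⊓ B) ⊑ (E ⊔ C): entailed.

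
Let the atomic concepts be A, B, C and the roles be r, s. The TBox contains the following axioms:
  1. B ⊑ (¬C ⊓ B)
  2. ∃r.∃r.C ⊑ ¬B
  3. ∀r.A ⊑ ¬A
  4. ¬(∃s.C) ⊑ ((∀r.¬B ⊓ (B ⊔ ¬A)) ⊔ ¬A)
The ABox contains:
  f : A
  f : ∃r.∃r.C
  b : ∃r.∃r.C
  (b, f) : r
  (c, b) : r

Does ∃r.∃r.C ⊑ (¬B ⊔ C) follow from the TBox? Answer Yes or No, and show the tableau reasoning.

1. ∃r.∃r.C ⊑ (¬B ⊔ C)  ⇔  (∃r.∃r.C ⊓ (B ⊓ ¬C)) unsat w.r.t. T
   all branches close; clash {B, ¬B} at x₀
2. Hence ∃r.∃r.C ⊑ (¬B ⊔ C): entailed.

Yes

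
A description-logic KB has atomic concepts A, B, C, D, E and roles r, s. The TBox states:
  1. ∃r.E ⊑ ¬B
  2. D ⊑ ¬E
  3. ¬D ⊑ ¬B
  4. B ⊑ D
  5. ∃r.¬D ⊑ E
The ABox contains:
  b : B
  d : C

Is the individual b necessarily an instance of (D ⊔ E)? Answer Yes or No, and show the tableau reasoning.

Yes

1. b : (D ⊔ E)?  L(b) = {B} ∪ {(¬D ⊓ ¬E)}
   clash {B, ¬B} at b — b ∈ (D ⊔ E)
2. Hence b : (D ⊔ E): entailed.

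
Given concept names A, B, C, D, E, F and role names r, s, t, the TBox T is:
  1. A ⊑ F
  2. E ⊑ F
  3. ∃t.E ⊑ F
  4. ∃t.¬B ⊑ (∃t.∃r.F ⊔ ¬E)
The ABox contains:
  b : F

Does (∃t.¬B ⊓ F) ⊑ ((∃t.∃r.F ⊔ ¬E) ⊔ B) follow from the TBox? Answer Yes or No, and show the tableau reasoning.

1. (∃t.¬B ⊓ F) ⊑ ((∃t.∃r.F ⊔ ¬E) ⊔ B)  ⇔  ((∃t.¬B ⊓ F) ⊓ ((∀t.∀r.¬F ⊓ E) ⊓ ¬B)) unsat w.r.t. T
   all branches close; clash {E, ¬E} at x₀
2. Hence (∃t.¬B ⊓ F) ⊑ ((∃t.∃r.F ⊔ ¬E) ⊔ B): entailed.

Yes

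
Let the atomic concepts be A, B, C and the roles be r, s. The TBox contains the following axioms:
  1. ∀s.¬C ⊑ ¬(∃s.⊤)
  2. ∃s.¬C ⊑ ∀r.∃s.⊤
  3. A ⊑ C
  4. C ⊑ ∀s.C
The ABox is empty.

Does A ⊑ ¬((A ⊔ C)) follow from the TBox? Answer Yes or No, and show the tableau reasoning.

1. A ⊑ ¬((A ⊔ C))  ⇔  (A ⊓ (A ⊔ C)) unsat w.r.t. T
   apply at x₀: A⊑C
   open: L(x₀) ⊇ {A, C, ∀s.C, ∃s.C} (+ ∃-successors)
2. Hence A ⊑ ¬((A ⊔ C)): not entailed.

No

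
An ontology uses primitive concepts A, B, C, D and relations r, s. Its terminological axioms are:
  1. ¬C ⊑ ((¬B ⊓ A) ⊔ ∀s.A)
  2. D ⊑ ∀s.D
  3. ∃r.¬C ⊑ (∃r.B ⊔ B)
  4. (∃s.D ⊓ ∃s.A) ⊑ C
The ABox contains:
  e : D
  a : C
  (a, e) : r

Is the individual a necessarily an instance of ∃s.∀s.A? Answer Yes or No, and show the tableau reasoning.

No

1. a : ∃s.∀s.A?  L(a) = {C} ∪ {∀s.∃s.¬A}
   open: L(a) ⊇ {C, ¬D, ∀r.C, ∀s.∃s.¬A} — a ∉ ∃s.∀s.A possible
2. Hence a : ∃s.∀s.A: not entailed.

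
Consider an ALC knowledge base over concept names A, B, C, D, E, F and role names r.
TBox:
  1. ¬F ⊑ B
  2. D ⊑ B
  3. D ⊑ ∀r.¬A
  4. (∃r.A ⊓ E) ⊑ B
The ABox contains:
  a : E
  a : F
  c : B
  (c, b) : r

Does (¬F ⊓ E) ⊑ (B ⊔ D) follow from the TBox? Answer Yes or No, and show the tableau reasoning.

Yes

1. (¬F ⊓ E) ⊑ (B ⊔ D)  ⇔  ((¬F ⊓ E) ⊓ (¬B ⊓ ¬D)) unsat w.r.t. T
   all branches close; clash {B, ¬B} at x₀
2. Hence (¬F ⊓ E) ⊑ (B ⊔ D): entailed.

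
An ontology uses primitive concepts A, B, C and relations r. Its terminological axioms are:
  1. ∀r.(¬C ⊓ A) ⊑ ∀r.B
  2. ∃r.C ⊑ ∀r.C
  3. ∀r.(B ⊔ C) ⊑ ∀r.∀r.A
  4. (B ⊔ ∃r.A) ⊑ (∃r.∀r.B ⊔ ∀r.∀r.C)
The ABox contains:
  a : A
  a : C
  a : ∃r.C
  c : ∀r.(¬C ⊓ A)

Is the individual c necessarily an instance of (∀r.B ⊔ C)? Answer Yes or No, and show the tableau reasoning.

1. c : (∀r.B ⊔ C)?  L(c) = {∀r.(¬C ⊓ A)} ∪ {(∃r.¬B ⊓ ¬C)}
   clash {B, ¬B} at an ∃-successor — c ∈ (∀r.B ⊔ C)
2. Hence c : (∀r.B ⊔ C): entailed.

Yes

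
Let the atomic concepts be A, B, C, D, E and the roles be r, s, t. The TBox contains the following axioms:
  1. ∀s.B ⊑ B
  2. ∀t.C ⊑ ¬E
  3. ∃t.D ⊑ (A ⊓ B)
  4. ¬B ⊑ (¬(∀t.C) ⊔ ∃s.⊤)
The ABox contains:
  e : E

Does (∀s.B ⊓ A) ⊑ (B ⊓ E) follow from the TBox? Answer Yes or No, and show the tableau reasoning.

No

1. (∀s.B ⊓ A) ⊑ (B ⊓ E)  ⇔  ((∀s.B ⊓ A) ⊓ (¬B ⊔ ¬E)) unsat w.r.t. T
   apply at x₀: ∀s.B⊑B
   open: L(x₀) ⊇ {A, B, ¬E, ∀s.B, ∀t.¬D}
2. Hence (∀s.B ⊓ A) ⊑ (B ⊓ E): not entailed.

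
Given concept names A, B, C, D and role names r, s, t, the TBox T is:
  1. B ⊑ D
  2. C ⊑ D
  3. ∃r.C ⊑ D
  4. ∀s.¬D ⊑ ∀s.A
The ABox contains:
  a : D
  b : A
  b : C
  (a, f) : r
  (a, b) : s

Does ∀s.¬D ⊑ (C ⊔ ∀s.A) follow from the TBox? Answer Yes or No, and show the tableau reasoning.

1. ∀s.¬D ⊑ (C ⊔ ∀s.A)  ⇔  (∀s.¬D ⊓ (¬C ⊓ ∃s.¬A)) unsat w.r.t. T
   all branches close; clash {A, ¬A} at an ∃-successor
2. Hence ∀s.¬D ⊑ (C ⊔ ∀s.A): entailed.

Yes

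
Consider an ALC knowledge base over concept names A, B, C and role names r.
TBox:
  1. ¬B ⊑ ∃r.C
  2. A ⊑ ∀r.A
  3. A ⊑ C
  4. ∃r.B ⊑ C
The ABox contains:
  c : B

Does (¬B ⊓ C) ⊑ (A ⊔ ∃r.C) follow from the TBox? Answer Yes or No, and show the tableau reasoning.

1. (¬B ⊓ C) ⊑ (A ⊔ ∃r.C)  ⇔  ((¬B ⊓ C) ⊓ (¬A ⊓ ∀r.¬C)) unsat w.r.t. T
   all branches close; clash {C, ¬C} at an ∃-successor
2. Hence (¬B ⊓ C) ⊑ (A ⊔ ∃r.C): entailed.

Yes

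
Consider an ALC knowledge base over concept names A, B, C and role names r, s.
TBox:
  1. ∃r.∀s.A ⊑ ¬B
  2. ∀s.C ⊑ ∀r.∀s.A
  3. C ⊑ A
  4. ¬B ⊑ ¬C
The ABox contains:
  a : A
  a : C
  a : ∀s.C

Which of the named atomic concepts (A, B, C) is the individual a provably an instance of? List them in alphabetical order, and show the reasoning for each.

1. a : A?  L(a) = {A, C, ∀s.C} ∪ {¬A}
   clash {A, ¬A} at a — a ∈ A
2. a : B?  L(a) = {A, C, ∀s.C} ∪ {¬B}
   clash {C, ¬C} at a — a ∈ B
3. a : C?  L(a) = {A, C, ∀s.C} ∪ {¬C}
   clash {C, ¬C} at a — a ∈ C
4. Entailed for a: {A, B, C}

{A, B, C}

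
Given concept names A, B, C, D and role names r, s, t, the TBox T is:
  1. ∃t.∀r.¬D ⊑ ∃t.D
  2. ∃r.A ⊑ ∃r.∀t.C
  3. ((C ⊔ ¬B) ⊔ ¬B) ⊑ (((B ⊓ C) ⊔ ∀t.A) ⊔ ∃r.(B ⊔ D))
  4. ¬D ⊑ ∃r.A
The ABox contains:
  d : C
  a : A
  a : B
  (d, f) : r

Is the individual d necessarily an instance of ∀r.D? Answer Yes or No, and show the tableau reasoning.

No

1. d : ∀r.D?  L(d) = {C} ∪ {∃r.¬D}
   open: L(d) ⊇ {B, C, D, ∀r.¬A, ∀t.∃r.D, …} (+ ∃-successors) — d ∉ ∀r.D possible
2. Hence d : ∀r.D: not entailed.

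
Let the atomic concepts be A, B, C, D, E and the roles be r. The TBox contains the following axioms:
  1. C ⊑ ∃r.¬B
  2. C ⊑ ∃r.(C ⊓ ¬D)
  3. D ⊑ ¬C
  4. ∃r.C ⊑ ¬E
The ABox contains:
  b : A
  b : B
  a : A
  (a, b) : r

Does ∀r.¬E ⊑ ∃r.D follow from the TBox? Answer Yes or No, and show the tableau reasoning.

1. ∀r.¬E ⊑ ∃r.D  ⇔  (∀r.¬E ⊓ ∀r.¬D) unsat w.r.t. T
   open: L(x₀) ⊇ {¬C, ¬D, ∀r.¬C, ∀r.¬D, ∀r.¬E}
2. Hence ∀r.¬E ⊑ ∃r.D: not entailed.

No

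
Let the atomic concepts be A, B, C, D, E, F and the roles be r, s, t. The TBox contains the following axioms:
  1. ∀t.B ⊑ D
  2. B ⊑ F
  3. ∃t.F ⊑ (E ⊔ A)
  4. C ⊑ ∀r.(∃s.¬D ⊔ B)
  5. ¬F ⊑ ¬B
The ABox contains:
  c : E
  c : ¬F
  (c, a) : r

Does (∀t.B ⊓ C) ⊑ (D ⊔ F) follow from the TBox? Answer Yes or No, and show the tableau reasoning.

Yes

1. (∀t.B ⊓ C) ⊑ (D ⊔ F)  ⇔  ((∀t.B ⊓ C) ⊓ (¬D ⊓ ¬F)) unsat w.r.t. T
   all branches close; clash {D, ¬D} at x₀
2. Hence (∀t.B ⊓ C) ⊑ (D ⊔ F): entailed.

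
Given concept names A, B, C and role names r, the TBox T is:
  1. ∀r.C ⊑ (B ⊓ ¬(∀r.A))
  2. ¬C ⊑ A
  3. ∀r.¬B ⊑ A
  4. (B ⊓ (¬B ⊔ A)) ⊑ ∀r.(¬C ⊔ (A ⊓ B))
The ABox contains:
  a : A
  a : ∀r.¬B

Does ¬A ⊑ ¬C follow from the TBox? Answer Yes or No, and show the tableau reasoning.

No

1. ¬A ⊑ ¬C  ⇔  (¬A ⊓ C) unsat w.r.t. T
   open: L(x₀) ⊇ {C, ¬A, ¬B, ∃r.B, ∃r.¬C} (+ ∃-successors)
2. Hence ¬A ⊑ ¬C: not entailed.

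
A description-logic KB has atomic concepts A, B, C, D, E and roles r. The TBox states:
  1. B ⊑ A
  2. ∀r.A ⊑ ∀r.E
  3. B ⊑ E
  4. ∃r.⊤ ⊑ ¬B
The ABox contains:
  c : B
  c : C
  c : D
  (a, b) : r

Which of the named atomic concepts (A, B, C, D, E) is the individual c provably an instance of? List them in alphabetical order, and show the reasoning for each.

1. c : A?  L(c) = {B, C, D} ∪ {¬A}
   clash {A, ¬A} at c — c ∈ A
2. c : B?  L(c) = {B, C, D} ∪ {¬B}
   clash {B, ¬B} at c — c ∈ B
3. c : C?  L(c) = {B, C, D} ∪ {¬C}
   clash {C, ¬C} at c — c ∈ C
4. c : D?  L(c) = {B, C, D} ∪ {¬D}
   clash {D, ¬D} at c — c ∈ D
5. c : E?  L(c) = {B, C, D} ∪ {¬E}
   clash {E, ¬E} at c — c ∈ E
6. Entailed for c: {A, B, C, D, E}

{A, B, C, D, E}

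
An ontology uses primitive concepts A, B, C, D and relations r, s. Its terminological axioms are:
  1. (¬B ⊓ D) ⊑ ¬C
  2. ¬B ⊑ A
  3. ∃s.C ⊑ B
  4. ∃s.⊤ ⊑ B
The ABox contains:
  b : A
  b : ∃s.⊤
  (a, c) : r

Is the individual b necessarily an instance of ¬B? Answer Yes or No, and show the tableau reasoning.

No

1. b : ¬B?  L(b) = {A, ∃s.⊤} ∪ {B}
   open: L(b) ⊇ {A, B, ∃s.⊤} (+ ∃-successors) — b ∉ ¬B possible
2. Hence b : ¬B: not entailed.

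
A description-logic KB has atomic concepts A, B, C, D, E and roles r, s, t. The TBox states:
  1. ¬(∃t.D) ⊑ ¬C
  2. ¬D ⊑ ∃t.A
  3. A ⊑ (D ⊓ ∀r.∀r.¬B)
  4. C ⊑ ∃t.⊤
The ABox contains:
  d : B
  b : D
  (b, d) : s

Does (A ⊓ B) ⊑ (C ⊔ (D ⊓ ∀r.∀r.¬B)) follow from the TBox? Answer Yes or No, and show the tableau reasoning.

Yes

1. (A ⊓ B) ⊑ (C ⊔ (D ⊓ ∀r.∀r.¬B))  ⇔  ((A ⊓ B) ⊓ (¬C ⊓ (¬D ⊔ ∃r.∃r.B))) unsat w.r.t. T
   all branches close; clash {B, ¬B} at an ∃-successor
2. Hence (A ⊓ B) ⊑ (C ⊔ (D ⊓ ∀r.∀r.¬B)): entailed.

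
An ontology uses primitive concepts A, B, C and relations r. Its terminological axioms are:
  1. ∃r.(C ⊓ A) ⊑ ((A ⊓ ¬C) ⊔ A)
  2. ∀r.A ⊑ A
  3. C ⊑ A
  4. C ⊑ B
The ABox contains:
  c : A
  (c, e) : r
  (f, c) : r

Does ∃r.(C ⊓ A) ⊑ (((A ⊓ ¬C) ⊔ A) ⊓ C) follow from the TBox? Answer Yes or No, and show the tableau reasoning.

No

1. ∃r.(C ⊓ A) ⊑ (((A ⊓ ¬C) ⊔ A) ⊓ C)  ⇔  (∃r.(C ⊓ A) ⊓ (((¬A ⊔ C) ⊓ ¬A) ⊔ ¬C)) unsat w.r.t. T
   apply at x₀: ∃r.(C ⊓ A)⊑((A ⊓ ¬C) ⊔ A)
   open: L(x₀) ⊇ {A, ¬C, ∃r.(C ⊓ A), ∃r.¬A} (+ ∃-successors)
2. Hence ∃r.(C ⊓ A) ⊑ (((A ⊓ ¬C) ⊔ A) ⊓ C): not entailed.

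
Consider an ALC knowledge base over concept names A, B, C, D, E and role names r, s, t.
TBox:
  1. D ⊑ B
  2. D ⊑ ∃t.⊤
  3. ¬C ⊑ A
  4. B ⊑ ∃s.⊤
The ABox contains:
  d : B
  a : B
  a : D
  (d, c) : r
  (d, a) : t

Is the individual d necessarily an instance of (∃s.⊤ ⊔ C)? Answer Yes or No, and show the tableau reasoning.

1. d : (∃s.⊤ ⊔ C)?  L(d) = {B} ∪ {(∀s.⊥ ⊓ ¬C)}
   clash ⊥ at an ∃-successor — d ∈ (∃s.⊤ ⊔ C)
2. Hence d : (∃s.⊤ ⊔ C): entailed.

Yes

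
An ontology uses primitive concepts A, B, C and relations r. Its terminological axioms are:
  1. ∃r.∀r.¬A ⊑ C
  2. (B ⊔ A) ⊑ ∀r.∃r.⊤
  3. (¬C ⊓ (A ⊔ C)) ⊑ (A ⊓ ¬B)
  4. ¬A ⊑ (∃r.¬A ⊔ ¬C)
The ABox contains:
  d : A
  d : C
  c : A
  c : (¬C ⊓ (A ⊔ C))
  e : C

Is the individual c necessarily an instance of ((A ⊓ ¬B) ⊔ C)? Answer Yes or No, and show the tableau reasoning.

1. c : ((A ⊓ ¬B) ⊔ C)?  L(c) = {A, (¬C ⊓ (A ⊔ C))} ∪ {((¬A ⊔ B) ⊓ ¬C)}
   clash {C, ¬C} at c — c ∈ ((A ⊓ ¬B) ⊔ C)
2. Hence c : ((A ⊓ ¬B) ⊔ C): entailed.

Yes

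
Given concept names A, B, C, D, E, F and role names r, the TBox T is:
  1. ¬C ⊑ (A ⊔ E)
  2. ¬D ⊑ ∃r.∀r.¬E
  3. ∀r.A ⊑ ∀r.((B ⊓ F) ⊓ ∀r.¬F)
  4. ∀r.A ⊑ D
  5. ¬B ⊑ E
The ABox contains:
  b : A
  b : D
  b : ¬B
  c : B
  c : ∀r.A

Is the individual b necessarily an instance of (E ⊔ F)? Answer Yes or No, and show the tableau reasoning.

Yes

1. b : (E ⊔ F)?  L(b) = {A, D, ¬B} ∪ {(¬E ⊓ ¬F)}
   clash {E, ¬E} at b — b ∈ (E ⊔ F)
2. Hence b : (E ⊔ F): entailed.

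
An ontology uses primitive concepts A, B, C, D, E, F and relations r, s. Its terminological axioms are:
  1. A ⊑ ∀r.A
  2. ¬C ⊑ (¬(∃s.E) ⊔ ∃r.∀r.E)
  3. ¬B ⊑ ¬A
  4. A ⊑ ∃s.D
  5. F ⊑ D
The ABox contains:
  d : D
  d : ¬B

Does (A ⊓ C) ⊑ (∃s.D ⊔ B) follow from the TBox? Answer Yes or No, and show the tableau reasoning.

Yes

1. (A ⊓ C) ⊑ (∃s.D ⊔ B)  ⇔  ((A ⊓ C) ⊓ (∀s.¬D ⊓ ¬B)) unsat w.r.t. T
   all branches close; clash {A, ¬A} at x₀
2. Hence (A ⊓ C) ⊑ (∃s.D ⊔ B): entailed.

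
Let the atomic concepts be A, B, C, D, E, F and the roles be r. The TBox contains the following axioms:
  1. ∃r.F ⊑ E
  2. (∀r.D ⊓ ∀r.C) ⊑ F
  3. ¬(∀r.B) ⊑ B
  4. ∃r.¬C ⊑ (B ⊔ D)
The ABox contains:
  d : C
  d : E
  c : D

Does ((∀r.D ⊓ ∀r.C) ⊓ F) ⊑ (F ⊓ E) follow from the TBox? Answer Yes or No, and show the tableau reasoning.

No

1. ((∀r.D ⊓ ∀r.C) ⊓ F) ⊑ (F ⊓ E)  ⇔  (((∀r.D ⊓ ∀r.C) ⊓ F) ⊓ (¬F ⊔ ¬E)) unsat w.r.t. T
   open: L(x₀) ⊇ {F, ¬E, ∀r.B, ∀r.C, ∀r.D, …}
2. Hence ((∀r.D ⊓ ∀r.C) ⊓ F) ⊑ (F ⊓ E): not entailed.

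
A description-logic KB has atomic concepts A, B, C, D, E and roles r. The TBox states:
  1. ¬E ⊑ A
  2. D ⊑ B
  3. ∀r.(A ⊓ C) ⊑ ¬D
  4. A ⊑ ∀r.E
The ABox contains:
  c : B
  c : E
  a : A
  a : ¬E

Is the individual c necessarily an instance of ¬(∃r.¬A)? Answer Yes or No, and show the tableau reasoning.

1. c : ¬(∃r.¬A)?  L(c) = {B, E} ∪ {∃r.¬A}
   open: L(c) ⊇ {B, E, ¬A, ∃r.(¬A ⊔ ¬C), ∃r.¬A} (+ ∃-successors) — c ∉ ¬(∃r.¬A) possible
2. Hence c : ¬(∃r.¬A): not entailed.

No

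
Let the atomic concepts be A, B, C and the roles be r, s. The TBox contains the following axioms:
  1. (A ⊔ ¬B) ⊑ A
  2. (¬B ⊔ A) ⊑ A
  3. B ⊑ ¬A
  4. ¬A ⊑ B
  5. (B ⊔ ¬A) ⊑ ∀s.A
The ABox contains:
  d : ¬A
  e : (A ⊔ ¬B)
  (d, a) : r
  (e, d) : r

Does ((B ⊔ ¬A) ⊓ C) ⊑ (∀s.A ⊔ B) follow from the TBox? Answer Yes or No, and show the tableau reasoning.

Yes

1. ((B ⊔ ¬A) ⊓ C) ⊑ (∀s.A ⊔ B)  ⇔  (((B ⊔ ¬A) ⊓ C) ⊓ (∃s.¬A ⊓ ¬B)) unsat w.r.t. T
   all branches close; clash {B, ¬B} at x₀
2. Hence ((B ⊔ ¬A) ⊓ C) ⊑ (∀s.A ⊔ B): entailed.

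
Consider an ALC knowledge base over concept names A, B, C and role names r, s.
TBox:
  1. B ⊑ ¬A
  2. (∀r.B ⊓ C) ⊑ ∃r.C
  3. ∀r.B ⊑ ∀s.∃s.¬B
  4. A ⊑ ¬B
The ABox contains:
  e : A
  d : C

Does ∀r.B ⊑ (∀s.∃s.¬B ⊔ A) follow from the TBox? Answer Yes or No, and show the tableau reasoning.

Yes

1. ∀r.B ⊑ (∀s.∃s.¬B ⊔ A)  ⇔  (∀r.B ⊓ (∃s.∀s.B ⊓ ¬A)) unsat w.r.t. T
   all branches close; clash {B, ¬B} at an ∃-successor
2. Hence ∀r.B ⊑ (∀s.∃s.¬B ⊔ A): entailed.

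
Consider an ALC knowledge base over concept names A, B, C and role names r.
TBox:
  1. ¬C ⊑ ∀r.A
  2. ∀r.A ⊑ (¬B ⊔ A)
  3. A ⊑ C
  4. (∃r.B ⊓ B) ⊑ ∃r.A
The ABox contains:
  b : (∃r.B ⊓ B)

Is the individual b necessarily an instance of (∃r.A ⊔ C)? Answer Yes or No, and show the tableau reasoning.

1. b : (∃r.A ⊔ C)?  L(b) = {(∃r.B ⊓ B)} ∪ {(∀r.¬A ⊓ ¬C)}
   clash {C, ¬C} at b — b ∈ (∃r.A ⊔ C)
2. Hence b : (∃r.A ⊔ C): entailed.

Yes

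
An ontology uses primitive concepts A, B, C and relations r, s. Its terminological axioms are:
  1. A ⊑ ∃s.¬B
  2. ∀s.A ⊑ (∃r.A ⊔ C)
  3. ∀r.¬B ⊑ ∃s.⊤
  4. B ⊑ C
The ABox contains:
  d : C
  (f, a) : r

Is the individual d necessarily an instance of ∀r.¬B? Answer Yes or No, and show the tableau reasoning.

1. d : ∀r.¬B?  L(d) = {C} ∪ {∃r.B}
   open: L(d) ⊇ {C, ¬A, ∃r.B, ∃s.¬A} (+ ∃-successors) — d ∉ ∀r.¬B possible
2. Hence d : ∀r.¬B: not entailed.

No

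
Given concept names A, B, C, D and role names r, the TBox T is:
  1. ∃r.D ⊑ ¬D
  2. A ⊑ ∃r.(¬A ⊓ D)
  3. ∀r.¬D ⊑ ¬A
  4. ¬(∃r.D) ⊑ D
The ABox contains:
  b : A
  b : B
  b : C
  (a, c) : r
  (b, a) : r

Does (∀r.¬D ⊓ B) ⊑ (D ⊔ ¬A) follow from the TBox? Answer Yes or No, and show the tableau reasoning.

Yes

1. (∀r.¬D ⊓ B) ⊑ (D ⊔ ¬A)  ⇔  ((∀r.¬D ⊓ B) ⊓ (¬D ⊓ A)) unsat w.r.t. T
   all branches close; clash {D, ¬D} at x₀
2. Hence (∀r.¬D ⊓ B) ⊑ (D ⊔ ¬A): entailed.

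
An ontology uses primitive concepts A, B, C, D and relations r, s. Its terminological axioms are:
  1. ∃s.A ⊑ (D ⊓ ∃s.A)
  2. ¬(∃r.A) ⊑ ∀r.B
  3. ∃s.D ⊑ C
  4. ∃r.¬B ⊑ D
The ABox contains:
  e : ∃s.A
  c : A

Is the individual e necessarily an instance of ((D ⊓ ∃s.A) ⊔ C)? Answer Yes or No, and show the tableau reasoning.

Yes

1. e : ((D ⊓ ∃s.A) ⊔ C)?  L(e) = {∃s.A} ∪ {((¬D ⊔ ∀s.¬A) ⊓ ¬C)}
   clash {C, ¬C} at e — e ∈ ((D ⊓ ∃s.A) ⊔ C)
2. Hence e : ((D ⊓ ∃s.A) ⊔ C): entailed.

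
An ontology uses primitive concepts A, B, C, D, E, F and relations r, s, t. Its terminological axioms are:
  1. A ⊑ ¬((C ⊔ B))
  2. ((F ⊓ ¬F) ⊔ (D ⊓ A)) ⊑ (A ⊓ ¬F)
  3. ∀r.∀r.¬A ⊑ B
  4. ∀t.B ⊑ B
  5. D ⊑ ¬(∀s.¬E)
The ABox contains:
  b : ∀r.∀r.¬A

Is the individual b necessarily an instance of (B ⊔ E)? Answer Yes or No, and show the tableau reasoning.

1. b : (B ⊔ E)?  L(b) = {∀r.∀r.¬A} ∪ {(¬B ⊓ ¬E)}
   clash {B, ¬B} at b — b ∈ (B ⊔ E)
2. Hence b : (B ⊔ E): entailed.

Yes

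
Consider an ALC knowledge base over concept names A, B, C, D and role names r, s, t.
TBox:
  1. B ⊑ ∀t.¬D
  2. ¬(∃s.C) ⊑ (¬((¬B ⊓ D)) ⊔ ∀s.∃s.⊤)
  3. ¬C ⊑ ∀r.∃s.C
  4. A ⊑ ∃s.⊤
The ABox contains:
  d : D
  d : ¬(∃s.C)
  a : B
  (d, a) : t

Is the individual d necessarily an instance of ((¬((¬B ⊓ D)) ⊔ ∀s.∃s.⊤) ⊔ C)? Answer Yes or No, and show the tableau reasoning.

Yes

1. d : ((¬((¬B ⊓ D)) ⊔ ∀s.∃s.⊤) ⊔ C)?  L(d) = {D, ¬(∃s.C)} ∪ {(((¬B ⊓ D) ⊓ ∃s.∀s.⊥) ⊓ ¬C)}
   clash ⊥ at an ∃-successor — d ∈ ((¬((¬B ⊓ D)) ⊔ ∀s.∃s.⊤) ⊔ C)
2. Hence d : ((¬((¬B ⊓ D)) ⊔ ∀s.∃s.⊤) ⊔ C): entailed.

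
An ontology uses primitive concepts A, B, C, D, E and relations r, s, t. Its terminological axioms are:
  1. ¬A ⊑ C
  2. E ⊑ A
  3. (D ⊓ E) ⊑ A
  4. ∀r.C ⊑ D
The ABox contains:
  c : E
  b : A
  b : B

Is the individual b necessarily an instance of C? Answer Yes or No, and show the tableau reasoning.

No

1. b : C?  L(b) = {A, B} ∪ {¬C}
   open: L(b) ⊇ {A, B, ¬C, ∃r.¬C} (+ ∃-successors) — b ∉ C possible
2. Hence b : C: not entailed.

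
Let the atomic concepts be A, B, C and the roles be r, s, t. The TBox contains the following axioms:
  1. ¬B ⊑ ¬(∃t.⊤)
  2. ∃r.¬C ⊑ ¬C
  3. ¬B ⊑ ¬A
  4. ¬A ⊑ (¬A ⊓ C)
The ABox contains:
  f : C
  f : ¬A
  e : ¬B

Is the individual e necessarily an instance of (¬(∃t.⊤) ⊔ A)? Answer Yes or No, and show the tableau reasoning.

Yes

1. e : (¬(∃t.⊤) ⊔ A)?  L(e) = {¬B} ∪ {(∃t.⊤ ⊓ ¬A)}
   clash {C, ¬C} at e — e ∈ (¬(∃t.⊤) ⊔ A)
2. Hence e : (¬(∃t.⊤) ⊔ A): entailed.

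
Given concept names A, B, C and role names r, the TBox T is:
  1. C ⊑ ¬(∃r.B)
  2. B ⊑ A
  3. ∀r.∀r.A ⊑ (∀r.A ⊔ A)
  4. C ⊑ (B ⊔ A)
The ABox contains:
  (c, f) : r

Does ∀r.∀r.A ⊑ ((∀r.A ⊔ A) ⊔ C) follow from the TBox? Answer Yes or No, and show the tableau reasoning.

Yes

1. ∀r.∀r.A ⊑ ((∀r.A ⊔ A) ⊔ C)  ⇔  (∀r.∀r.A ⊓ ((∃r.¬A ⊓ ¬A) ⊓ ¬C)) unsat w.r.t. T
   all branches close; clash {A, ¬A} at x₀
2. Hence ∀r.∀r.A ⊑ ((∀r.A ⊔ A) ⊔ C): entailed.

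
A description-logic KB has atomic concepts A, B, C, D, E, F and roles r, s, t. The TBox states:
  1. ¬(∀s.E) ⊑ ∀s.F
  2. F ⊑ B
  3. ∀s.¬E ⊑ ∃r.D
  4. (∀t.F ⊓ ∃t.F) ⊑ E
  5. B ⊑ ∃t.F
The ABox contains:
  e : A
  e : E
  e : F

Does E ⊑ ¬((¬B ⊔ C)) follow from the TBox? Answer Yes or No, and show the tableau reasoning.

No

1. E ⊑ ¬((¬B ⊔ C))  ⇔  (E ⊓ (¬B ⊔ C)) unsat w.r.t. T
   open: L(x₀) ⊇ {E, ¬B, ¬F, ∀s.E, ∃s.E} (+ ∃-successors)
2. Hence E ⊑ ¬((¬B ⊔ C)): not entailed.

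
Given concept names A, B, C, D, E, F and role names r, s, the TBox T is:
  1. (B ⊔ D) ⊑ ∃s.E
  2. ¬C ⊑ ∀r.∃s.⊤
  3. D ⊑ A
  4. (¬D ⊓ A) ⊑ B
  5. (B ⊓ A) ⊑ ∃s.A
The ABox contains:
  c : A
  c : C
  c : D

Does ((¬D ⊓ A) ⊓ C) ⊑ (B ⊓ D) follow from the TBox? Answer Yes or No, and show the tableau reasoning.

1. ((¬D ⊓ A) ⊓ C) ⊑ (B ⊓ D)  ⇔  (((¬D ⊓ A) ⊓ C) ⊓ (¬B ⊔ ¬D)) unsat w.r.t. T
   apply at x₀: (¬D ⊓ A)⊑B
   open: L(x₀) ⊇ {A, B, C, ¬D, ∃s.A, …} (+ ∃-successors)
2. Hence ((¬D ⊓ A) ⊓ C) ⊑ (B ⊓ D): not entailed.

No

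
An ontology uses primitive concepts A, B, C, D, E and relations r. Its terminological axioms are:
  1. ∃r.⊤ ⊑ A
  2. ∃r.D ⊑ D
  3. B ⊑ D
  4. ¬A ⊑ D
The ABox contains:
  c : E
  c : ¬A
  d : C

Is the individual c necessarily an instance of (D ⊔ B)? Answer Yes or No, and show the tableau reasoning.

1. c : (D ⊔ B)?  L(c) = {E, ¬A} ∪ {(¬D ⊓ ¬B)}
   clash {D, ¬D} at c — c ∈ (D ⊔ B)
2. Hence c : (D ⊔ B): entailed.

Yes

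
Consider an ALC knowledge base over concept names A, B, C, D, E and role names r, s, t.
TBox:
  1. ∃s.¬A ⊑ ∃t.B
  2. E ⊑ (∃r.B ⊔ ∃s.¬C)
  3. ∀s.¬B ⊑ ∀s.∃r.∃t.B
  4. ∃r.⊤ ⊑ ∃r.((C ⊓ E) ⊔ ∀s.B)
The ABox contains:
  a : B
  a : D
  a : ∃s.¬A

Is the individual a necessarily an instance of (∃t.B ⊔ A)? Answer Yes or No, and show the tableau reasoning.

1. a : (∃t.B ⊔ A)?  L(a) = {B, D, ∃s.¬A} ∪ {(∀t.¬B ⊓ ¬A)}
   clash {B, ¬B} at an ∃-successor — a ∈ (∃t.B ⊔ A)
2. Hence a : (∃t.B ⊔ A): entailed.

Yes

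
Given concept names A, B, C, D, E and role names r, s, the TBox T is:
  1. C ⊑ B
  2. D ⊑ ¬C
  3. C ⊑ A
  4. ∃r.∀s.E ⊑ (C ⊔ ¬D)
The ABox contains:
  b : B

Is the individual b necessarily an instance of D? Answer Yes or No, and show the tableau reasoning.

1. b : D?  L(b) = {B} ∪ {¬D}
   open: L(b) ⊇ {B, ¬C, ¬D, ∀r.∃s.¬E} — b ∉ D possible
2. Hence b : D: not entailed.

No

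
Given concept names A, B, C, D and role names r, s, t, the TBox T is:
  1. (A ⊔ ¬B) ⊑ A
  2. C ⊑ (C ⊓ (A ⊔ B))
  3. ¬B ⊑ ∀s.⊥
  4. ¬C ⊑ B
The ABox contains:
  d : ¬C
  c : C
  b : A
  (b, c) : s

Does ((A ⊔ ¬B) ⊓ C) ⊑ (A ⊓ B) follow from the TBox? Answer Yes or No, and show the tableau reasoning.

1. ((A ⊔ ¬B) ⊓ C) ⊑ (A ⊓ B)  ⇔  (((A ⊔ ¬B) ⊓ C) ⊓ (¬A ⊔ ¬B)) unsat w.r.t. T
   apply at x₀: (A ⊔ ¬B)⊑A; C⊑(C ⊓ (A ⊔ B))
   open: L(x₀) ⊇ {A, C, ¬B, ∀s.⊥}
2. Hence ((A ⊔ ¬B) ⊓ C) ⊑ (A ⊓ B): not entailed.

No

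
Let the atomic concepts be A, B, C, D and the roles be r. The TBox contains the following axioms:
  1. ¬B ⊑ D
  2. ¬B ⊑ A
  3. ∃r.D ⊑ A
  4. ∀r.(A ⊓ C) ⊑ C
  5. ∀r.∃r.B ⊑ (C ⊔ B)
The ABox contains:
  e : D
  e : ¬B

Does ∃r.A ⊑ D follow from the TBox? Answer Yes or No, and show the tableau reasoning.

No

1. ∃r.A ⊑ D  ⇔  (∃r.A ⊓ ¬D) unsat w.r.t. T
   open: L(x₀) ⊇ {B, ¬D, ∀r.¬D, ∃r.(¬A ⊔ ¬C), ∃r.A, …} (+ ∃-successors)
2. Hence ∃r.A ⊑ D: not entailed.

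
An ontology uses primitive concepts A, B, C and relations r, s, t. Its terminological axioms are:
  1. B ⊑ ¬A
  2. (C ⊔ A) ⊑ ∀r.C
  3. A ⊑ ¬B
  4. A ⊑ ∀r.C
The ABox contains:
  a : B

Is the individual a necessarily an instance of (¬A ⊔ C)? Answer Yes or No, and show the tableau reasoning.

Yes

1. a : (¬A ⊔ C)?  L(a) = {B} ∪ {(A ⊓ ¬C)}
   clash {B, ¬B} at a — a ∈ (¬A ⊔ C)
2. Hence a : (¬A ⊔ C): entailed.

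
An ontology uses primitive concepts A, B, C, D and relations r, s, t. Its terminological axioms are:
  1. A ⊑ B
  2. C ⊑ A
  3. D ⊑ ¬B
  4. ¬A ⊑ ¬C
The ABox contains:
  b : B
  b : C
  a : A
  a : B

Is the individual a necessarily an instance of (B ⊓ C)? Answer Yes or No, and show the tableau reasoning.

No

1. a : (B ⊓ C)?  L(a) = {A, B} ∪ {(¬B ⊔ ¬C)}
   open: L(a) ⊇ {A, B, ¬C, ¬D} — a ∉ (B ⊓ C) possible
2. Hence a : (B ⊓ C): not entailed.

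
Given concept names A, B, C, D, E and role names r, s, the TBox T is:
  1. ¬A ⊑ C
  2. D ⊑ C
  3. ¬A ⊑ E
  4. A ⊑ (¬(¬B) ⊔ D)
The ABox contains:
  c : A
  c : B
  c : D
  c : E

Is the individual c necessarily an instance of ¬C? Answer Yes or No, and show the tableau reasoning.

1. c : ¬C?  L(c) = {A, B, D, E} ∪ {C}
   apply at c: A⊑(¬(¬B) ⊔ D)
   open: L(c) ⊇ {A, B, C, D, E} — c ∉ ¬C possible
2. Hence c : ¬C: not entailed.

No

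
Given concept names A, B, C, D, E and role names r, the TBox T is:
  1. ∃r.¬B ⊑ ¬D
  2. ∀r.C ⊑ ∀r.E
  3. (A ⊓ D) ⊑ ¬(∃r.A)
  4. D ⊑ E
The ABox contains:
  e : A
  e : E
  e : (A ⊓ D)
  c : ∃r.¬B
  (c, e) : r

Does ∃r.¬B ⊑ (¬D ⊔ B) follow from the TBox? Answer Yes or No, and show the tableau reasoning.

1. ∃r.¬B ⊑ (¬D ⊔ B)  ⇔  (∃r.¬B ⊓ (D ⊓ ¬B)) unsat w.r.t. T
   all branches close; clash {D, ¬D} at x₀
2. Hence ∃r.¬B ⊑ (¬D ⊔ B): entailed.

Yes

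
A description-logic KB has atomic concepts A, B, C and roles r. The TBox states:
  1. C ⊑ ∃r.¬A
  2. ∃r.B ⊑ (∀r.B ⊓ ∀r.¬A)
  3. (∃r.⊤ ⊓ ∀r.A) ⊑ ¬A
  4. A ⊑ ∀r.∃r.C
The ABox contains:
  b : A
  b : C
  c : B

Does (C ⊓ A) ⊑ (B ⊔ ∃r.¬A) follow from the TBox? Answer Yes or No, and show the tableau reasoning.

1. (C ⊓ A) ⊑ (B ⊔ ∃r.¬A)  ⇔  ((C ⊓ A) ⊓ (¬B ⊓ ∀r.A)) unsat w.r.t. T
   all branches close; clash {A, ¬A} at x₀
2. Hence (C ⊓ A) ⊑ (B ⊔ ∃r.¬A): entailed.

Yes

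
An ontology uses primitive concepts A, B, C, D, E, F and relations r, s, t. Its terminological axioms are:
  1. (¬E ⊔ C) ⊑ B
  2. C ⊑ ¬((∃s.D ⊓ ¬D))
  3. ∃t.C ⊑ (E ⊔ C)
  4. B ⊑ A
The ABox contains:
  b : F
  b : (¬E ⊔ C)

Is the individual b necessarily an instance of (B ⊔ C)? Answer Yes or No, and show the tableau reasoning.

1. b : (B ⊔ C)?  L(b) = {F, (¬E ⊔ C)} ∪ {(¬B ⊓ ¬C)}
   clash {C, ¬C} at b — b ∈ (B ⊔ C)
2. Hence b : (B ⊔ C): entailed.

Yes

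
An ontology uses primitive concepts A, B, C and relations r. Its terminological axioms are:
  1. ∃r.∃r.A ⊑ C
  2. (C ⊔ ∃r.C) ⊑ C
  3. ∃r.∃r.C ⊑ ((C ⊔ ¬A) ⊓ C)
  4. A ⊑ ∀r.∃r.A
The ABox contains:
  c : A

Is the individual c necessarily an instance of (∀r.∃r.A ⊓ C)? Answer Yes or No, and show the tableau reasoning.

No

1. c : (∀r.∃r.A ⊓ C)?  L(c) = {A} ∪ {(∃r.∀r.¬A ⊔ ¬C)}
   apply at c: A⊑∀r.∃r.A
   open: L(c) ⊇ {A, ¬C, ∀r.¬C, ∀r.∀r.¬A, ∀r.∀r.¬C, …} — c ∉ (∀r.∃r.A ⊓ C) possible
2. Hence c : (∀r.∃r.A ⊓ C): not entailed.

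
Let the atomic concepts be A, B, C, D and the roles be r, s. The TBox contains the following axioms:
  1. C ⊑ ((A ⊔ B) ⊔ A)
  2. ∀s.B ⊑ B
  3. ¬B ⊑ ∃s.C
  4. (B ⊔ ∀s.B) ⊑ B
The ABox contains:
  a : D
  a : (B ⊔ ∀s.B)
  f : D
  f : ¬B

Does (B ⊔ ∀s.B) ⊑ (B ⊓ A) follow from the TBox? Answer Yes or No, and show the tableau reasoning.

1. (B ⊔ ∀s.B) ⊑ (B ⊓ A)  ⇔  ((B ⊔ ∀s.B) ⊓ (¬B ⊔ ¬A)) unsat w.r.t. T
   apply at x₀: (B ⊔ ∀s.B)⊑B
   open: L(x₀) ⊇ {B, ¬A, ¬C}
2. Hence (B ⊔ ∀s.B) ⊑ (B ⊓ A): not entailed.

No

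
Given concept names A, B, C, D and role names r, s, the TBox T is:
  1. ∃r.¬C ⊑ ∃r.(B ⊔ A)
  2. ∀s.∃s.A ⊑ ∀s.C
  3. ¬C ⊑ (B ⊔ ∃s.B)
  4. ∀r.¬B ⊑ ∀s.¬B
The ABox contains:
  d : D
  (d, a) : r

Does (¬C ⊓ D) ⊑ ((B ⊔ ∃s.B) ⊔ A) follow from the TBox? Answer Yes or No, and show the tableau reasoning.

1. (¬C ⊓ D) ⊑ ((B ⊔ ∃s.B) ⊔ A)  ⇔  ((¬C ⊓ D) ⊓ ((¬B ⊓ ∀s.¬B) ⊓ ¬A)) unsat w.r.t. T
   all branches close; clash {B, ¬B} at an ∃-successor
2. Hence (¬C ⊓ D) ⊑ ((B ⊔ ∃s.B) ⊔ A): entailed.

Yes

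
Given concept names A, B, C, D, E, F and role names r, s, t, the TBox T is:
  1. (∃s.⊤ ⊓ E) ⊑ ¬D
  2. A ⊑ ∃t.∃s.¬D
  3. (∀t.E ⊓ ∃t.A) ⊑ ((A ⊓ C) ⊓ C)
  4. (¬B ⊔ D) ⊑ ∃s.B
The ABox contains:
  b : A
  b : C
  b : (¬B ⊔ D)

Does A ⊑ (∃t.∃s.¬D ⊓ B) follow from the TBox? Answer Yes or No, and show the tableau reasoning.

1. A ⊑ (∃t.∃s.¬D ⊓ B)  ⇔  (A ⊓ (∀t.∀s.D ⊔ ¬B)) unsat w.r.t. T
   apply at x₀: A⊑∃t.∃s.¬D
   open: L(x₀) ⊇ {A, ¬B, ¬E, ∃s.B, ∃t.¬E, …} (+ ∃-successors)
2. Hence A ⊑ (∃t.∃s.¬D ⊓ B): not entailed.

No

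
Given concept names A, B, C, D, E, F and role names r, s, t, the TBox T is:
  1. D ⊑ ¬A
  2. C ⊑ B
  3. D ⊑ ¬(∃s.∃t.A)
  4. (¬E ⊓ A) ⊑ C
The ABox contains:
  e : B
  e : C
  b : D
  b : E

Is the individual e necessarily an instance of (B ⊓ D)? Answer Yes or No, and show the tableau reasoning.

1. e : (B ⊓ D)?  L(e) = {B, C} ∪ {(¬B ⊔ ¬D)}
   open: L(e) ⊇ {B, C, ¬D} — e ∉ (B ⊓ D) possible
2. Hence e : (B ⊓ D): not entailed.

No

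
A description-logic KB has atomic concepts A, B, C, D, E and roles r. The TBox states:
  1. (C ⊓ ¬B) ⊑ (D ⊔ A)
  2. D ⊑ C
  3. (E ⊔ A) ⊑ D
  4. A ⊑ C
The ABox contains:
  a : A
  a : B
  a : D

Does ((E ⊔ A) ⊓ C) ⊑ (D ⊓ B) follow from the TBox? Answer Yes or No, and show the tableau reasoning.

1. ((E ⊔ A) ⊓ C) ⊑ (D ⊓ B)  ⇔  (((E ⊔ A) ⊓ C) ⊓ (¬D ⊔ ¬B)) unsat w.r.t. T
   apply at x₀: (E ⊔ A)⊑D
   open: L(x₀) ⊇ {C, D, E, ¬B}
2. Hence ((E ⊔ A) ⊓ C) ⊑ (D ⊓ B): not entailed.

No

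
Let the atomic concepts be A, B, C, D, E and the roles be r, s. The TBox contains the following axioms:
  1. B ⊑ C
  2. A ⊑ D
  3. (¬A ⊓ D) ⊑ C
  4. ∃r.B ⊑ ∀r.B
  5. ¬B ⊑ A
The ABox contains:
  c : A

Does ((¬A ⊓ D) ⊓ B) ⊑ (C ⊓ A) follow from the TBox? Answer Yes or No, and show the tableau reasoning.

1. ((¬A ⊓ D) ⊓ B) ⊑ (C ⊓ A)  ⇔  (((¬A ⊓ D) ⊓ B) ⊓ (¬C ⊔ ¬A)) unsat w.r.t. T
   apply at x₀: B⊑C; (¬A ⊓ D)⊑C
   open: L(x₀) ⊇ {B, C, D, ¬A, ∀r.¬B}
2. Hence ((¬A ⊓ D) ⊓ B) ⊑ (C ⊓ A): not entailed.

No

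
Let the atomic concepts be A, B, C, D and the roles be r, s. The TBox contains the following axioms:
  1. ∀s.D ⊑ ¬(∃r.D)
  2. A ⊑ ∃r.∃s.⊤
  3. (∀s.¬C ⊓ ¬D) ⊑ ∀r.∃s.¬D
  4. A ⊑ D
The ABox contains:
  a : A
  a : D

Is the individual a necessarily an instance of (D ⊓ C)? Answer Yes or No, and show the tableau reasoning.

No

1. a : (D ⊓ C)?  L(a) = {A, D} ∪ {(¬D ⊔ ¬C)}
   apply at a: A⊑∃r.∃s.⊤
   open: L(a) ⊇ {A, D, ¬C, ∃r.∃s.⊤, ∃s.¬D} (+ ∃-successors) — a ∉ (D ⊓ C) possible
2. Hence a : (D ⊓ C): not entailed.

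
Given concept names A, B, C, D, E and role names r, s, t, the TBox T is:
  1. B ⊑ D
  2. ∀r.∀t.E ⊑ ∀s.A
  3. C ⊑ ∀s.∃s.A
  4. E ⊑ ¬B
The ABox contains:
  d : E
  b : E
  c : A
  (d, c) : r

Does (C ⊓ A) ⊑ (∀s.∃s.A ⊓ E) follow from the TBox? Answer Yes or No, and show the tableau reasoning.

1. (C ⊓ A) ⊑ (∀s.∃s.A ⊓ E)  ⇔  ((C ⊓ A) ⊓ (∃s.∀s.¬A ⊔ ¬E)) unsat w.r.t. T
   apply at x₀: C⊑∀s.∃s.A
   open: L(x₀) ⊇ {A, C, ¬B, ¬E, ∀s.∃s.A, …} (+ ∃-successors)
2. Hence (C ⊓ A) ⊑ (∀s.∃s.A ⊓ E): not entailed.

No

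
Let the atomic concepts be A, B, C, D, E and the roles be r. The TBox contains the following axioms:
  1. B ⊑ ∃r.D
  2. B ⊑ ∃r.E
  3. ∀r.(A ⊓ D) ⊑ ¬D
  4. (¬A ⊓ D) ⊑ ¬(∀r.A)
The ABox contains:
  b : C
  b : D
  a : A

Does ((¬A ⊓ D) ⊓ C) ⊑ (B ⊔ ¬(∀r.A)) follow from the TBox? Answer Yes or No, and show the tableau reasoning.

1. ((¬A ⊓ D) ⊓ C) ⊑ (B ⊔ ¬(∀r.A))  ⇔  (((¬A ⊓ D) ⊓ C) ⊓ (¬B ⊓ ∀r.A)) unsat w.r.t. T
   all branches close; clash {D, ¬D} at x₀
2. Hence ((¬A ⊓ D) ⊓ C) ⊑ (B ⊔ ¬(∀r.A)): entailed.

Yes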